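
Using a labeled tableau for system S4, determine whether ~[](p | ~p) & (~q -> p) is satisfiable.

1. ~[](p | ~p) & (~q -> p), 0
2. ~[](p | ~p), 0
3. ~q -> p, 0
4. p, 0
5. ~(p | ~p), 1
6. ~p, 1
7. p, 1
Accessibility: 0R0, 0R1, 1R1
Branch closes: p and ~p both at 1.
(One branch shown.) All branches close.

Unsatisfiable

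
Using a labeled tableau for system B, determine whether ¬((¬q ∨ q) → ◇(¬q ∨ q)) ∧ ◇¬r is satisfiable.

Unsatisfiable (every branch closes)

1. ¬((¬q ∨ q) → ◇(¬q ∨ q)) ∧ ◇¬r, 0
2. ¬((¬q ∨ q) → ◇(¬q ∨ q)), 0
3. ◇¬r, 0
4. ¬q ∨ q, 0
5. ¬◇(¬q ∨ q), 0
6. ¬(¬q ∨ q), 0
7. q, 0
8. ¬q, 0
Accessibility: 0R0
Branch closes: q and ¬q both at 0.
All branches of the tableau close; one closing branch shown above.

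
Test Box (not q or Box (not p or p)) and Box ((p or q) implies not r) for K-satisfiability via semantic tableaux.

Yes, satisfiable

1. Box (not q or Box (not p or p)) and Box ((p or q) implies not r), 0
2. Box (not q or Box (not p or p)), 0
3. Box ((p or q) implies not r), 0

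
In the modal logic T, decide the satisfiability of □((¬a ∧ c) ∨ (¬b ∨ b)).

Satisfiable (open branch found)

1. □((¬a ∧ c) ∨ (¬b ∨ b)), 0
2. (¬a ∧ c) ∨ (¬b ∨ b), 0
3. ¬b ∨ b, 0
4. b, 0
Accessibility: 0R0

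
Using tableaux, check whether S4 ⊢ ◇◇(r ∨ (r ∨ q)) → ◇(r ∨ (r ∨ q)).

Tableau for the negation ¬(◇◇(r ∨ (r ∨ q)) → ◇(r ∨ (r ∨ q))):
1. ¬(◇◇(r ∨ (r ∨ q)) → ◇(r ∨ (r ∨ q))), w0
2. ◇◇(r ∨ (r ∨ q)), w0
3. ¬◇(r ∨ (r ∨ q)), w0
4. ¬(r ∨ (r ∨ q)), w0
5. ¬r, w0
6. ¬(r ∨ q), w0
7. ¬q, w0
8. ◇(r ∨ (r ∨ q)), w1
9. ¬(r ∨ (r ∨ q)), w1
10. ¬r, w1
11. ¬(r ∨ q), w1
12. ¬q, w1
13. r ∨ (r ∨ q), w2
14. ¬(r ∨ (r ∨ q)), w2
15. ¬r, w2
16. ¬(r ∨ q), w2
17. ¬q, w2
18. r ∨ q, w2
19. q, w2
Accessibility: w0Rw0, w0Rw1, w0Rw2, w1Rw1, w1Rw2, w2Rw2
Branch closes: q and ¬q both at w2.
Every branch of the negation's tableau closes; the branch above is one of them.

Valid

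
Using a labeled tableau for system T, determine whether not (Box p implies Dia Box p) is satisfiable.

1. not (Box p implies Dia Box p), 0
2. Box p, 0
3. not Dia Box p, 0
4. p, 0
5. not Box p, 0
6. not p, 1
7. p, 1
Accessibility: 0R0, 0R1, 1R1
Branch closes: p and not p both at 1.
(One branch shown.) All branches close.

No, unsatisfiable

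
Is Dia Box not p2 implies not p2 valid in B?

Tableau for the negation not (Dia Box not p2 implies not p2):
1. not (Dia Box not p2 implies not p2), u
2. Dia Box not p2, u   [neg-implies-rule on 1]
3. p2, u   [neg-implies-rule on 1]
4. Box not p2, v   [Dia-rule on 2: fresh world v, uRv]
5. not p2, u   [Box-rule on 4 via vRu]
Accessibility: uRu, uRv, vRu, vRv
Branch closes: p2 and not p2 both at u.
All branches of the negation close; one closing branch shown above.

Yes, valid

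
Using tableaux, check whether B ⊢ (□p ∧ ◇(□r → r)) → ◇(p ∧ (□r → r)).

Valid in B

Tableau for the negation ¬((□p ∧ ◇(□r → r)) → ◇(p ∧ (□r → r))):
1. ¬((□p ∧ ◇(□r → r)) → ◇(p ∧ (□r → r))), w0
2. □p ∧ ◇(□r → r), w0
3. ¬◇(p ∧ (□r → r)), w0
4. □p, w0
5. ◇(□r → r), w0
6. ¬(p ∧ (□r → r)), w0
7. p, w0
8. ¬(□r → r), w0
9. □r, w0
10. ¬r, w0
11. r, w0
Accessibility: w0Rw0
Branch closes: r and ¬r both at w0.
Every branch of the negation's tableau closes; the branch above is one of them.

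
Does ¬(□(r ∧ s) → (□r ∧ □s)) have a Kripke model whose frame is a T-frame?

No, unsatisfiable

1. ¬(□(r ∧ s) → (□r ∧ □s)), u
2. □(r ∧ s), u
3. ¬(□r ∧ □s), u
4. r ∧ s, u
5. r, u
6. s, u
7. ¬□s, u
8. ¬s, v
9. r ∧ s, v
10. r, v
11. s, v
Accessibility: uRu, uRv, vRv
Branch closes: s and ¬s both at v.
(One branch shown.) All branches close.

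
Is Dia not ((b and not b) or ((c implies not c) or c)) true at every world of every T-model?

No, not valid

Tableau for the negation not Dia not ((b and not b) or ((c implies not c) or c)):
1. not Dia not ((b and not b) or ((c implies not c) or c)), u
2. (b and not b) or ((c implies not c) or c), u
3. (c implies not c) or c, u
4. c, u
Accessibility: uRu
The negation has an open branch (countermodel exists).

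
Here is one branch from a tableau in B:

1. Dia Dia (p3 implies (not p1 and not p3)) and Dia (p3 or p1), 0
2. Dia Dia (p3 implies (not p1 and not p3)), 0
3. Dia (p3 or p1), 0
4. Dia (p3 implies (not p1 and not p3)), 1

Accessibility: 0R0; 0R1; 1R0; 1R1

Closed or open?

No, open

No atom appears with both signs at the same world.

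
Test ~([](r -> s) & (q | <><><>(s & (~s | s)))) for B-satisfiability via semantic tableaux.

Satisfiable (open branch found)

1. ~([](r -> s) & (q | <><><>(s & (~s | s)))), u
2. ~(q | <><><>(s & (~s | s))), u
3. ~q, u
4. ~<><><>(s & (~s | s)), u
5. ~<><>(s & (~s | s)), u
6. ~<>(s & (~s | s)), u
7. ~(s & (~s | s)), u
8. ~s, u
Accessibility: uRu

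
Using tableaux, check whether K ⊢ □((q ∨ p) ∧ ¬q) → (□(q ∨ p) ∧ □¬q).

Tableau for the negation ¬(□((q ∨ p) ∧ ¬q) → (□(q ∨ p) ∧ □¬q)):
1. ¬(□((q ∨ p) ∧ ¬q) → (□(q ∨ p) ∧ □¬q)), 0
2. □((q ∨ p) ∧ ¬q), 0   [¬→-rule on 1]
3. ¬(□(q ∨ p) ∧ □¬q), 0   [¬→-rule on 1]
4. ¬□(q ∨ p), 0   [¬∧-rule on 3 (branches; this branch)]
5. ¬(q ∨ p), 1   [¬□-rule on 4: fresh world 1, 0R1]
6. ¬q, 1   [¬∨-rule on 5]
7. ¬p, 1   [¬∨-rule on 5]
8. (q ∨ p) ∧ ¬q, 1   [□-rule on 2 via 0R1]
9. q ∨ p, 1   [∧-rule on 8]
10. p, 1   [∨-rule on 9 (branches; this branch)]
Accessibility: 0R1
Branch closes: p and ¬p both at 1.
All branches of the negation close; one closing branch shown above.

Yes, valid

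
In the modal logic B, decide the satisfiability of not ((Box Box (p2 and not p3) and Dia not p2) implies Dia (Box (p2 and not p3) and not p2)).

1. not ((Box Box (p2 and not p3) and Dia not p2) implies Dia (Box (p2 and not p3) and not p2)), u
2. Box Box (p2 and not p3) and Dia not p2, u
3. not Dia (Box (p2 and not p3) and not p2), u
4. Box Box (p2 and not p3), u
5. Dia not p2, u
6. not (Box (p2 and not p3) and not p2), u
7. Box (p2 and not p3), u
8. p2 and not p3, u
9. p2, u
10. not p3, u
11. not p2, v
12. not (Box (p2 and not p3) and not p2), v
13. Box (p2 and not p3), v
14. p2 and not p3, v
15. p2, v
16. not p3, v
Accessibility: uRu, uRv, vRu, vRv
Branch closes: p2 and not p2 both at v.
All branches of the tableau close; one closing branch shown above.

Unsatisfiable (every branch closes)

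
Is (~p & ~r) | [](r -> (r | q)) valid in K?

Tableau for the negation ~((~p & ~r) | [](r -> (r | q))):
1. ~((~p & ~r) | [](r -> (r | q))), 0
2. ~(~p & ~r), 0
3. ~[](r -> (r | q)), 0
4. r, 0
5. ~(r -> (r | q)), 1
6. r, 1
7. ~(r | q), 1
8. ~r, 1
9. ~q, 1
Accessibility: 0R1
Branch closes: r and ~r both at 1.
Every branch of the negation's tableau closes; the branch above is one of them.

Valid in K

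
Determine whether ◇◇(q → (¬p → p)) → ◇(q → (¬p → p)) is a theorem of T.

Tableau for the negation ¬(◇◇(q → (¬p → p)) → ◇(q → (¬p → p))):
1. ¬(◇◇(q → (¬p → p)) → ◇(q → (¬p → p))), u
2. ◇◇(q → (¬p → p)), u
3. ¬◇(q → (¬p → p)), u
4. ¬(q → (¬p → p)), u
5. q, u
6. ¬(¬p → p), u
7. ¬p, u
8. ◇(q → (¬p → p)), v
9. ¬(q → (¬p → p)), v
10. q, v
11. ¬(¬p → p), v
12. ¬p, v
13. q → (¬p → p), w
14. ¬p → p, w
15. p, w
Accessibility: uRu, uRv, vRv, vRw, wRw
The negation has an open branch (countermodel exists).

No, not valid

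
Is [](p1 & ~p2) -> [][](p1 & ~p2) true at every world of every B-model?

Tableau for the negation ~([](p1 & ~p2) -> [][](p1 & ~p2)):
1. ~([](p1 & ~p2) -> [][](p1 & ~p2)), w0
2. [](p1 & ~p2), w0   [~->-rule on 1]
3. ~[][](p1 & ~p2), w0   [~->-rule on 1]
4. p1 & ~p2, w0   [[]-rule on 2 via w0Rw0]
5. p1, w0   [&-rule on 4]
6. ~p2, w0   [&-rule on 4]
7. ~[](p1 & ~p2), w1   [~[]-rule on 3: fresh world w1, w0Rw1]
8. p1 & ~p2, w1   [[]-rule on 2 via w0Rw1]
9. p1, w1   [&-rule on 8]
10. ~p2, w1   [&-rule on 8]
11. ~(p1 & ~p2), w2   [~[]-rule on 7: fresh world w2, w1Rw2]
12. p2, w2   [~&-rule on 11 (branches; this branch)]
Accessibility: w0Rw0, w0Rw1, w1Rw0, w1Rw1, w1Rw2, w2Rw1, w2Rw2
The negation has an open branch (countermodel exists).

Not valid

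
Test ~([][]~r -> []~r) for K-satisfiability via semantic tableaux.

1. ~([][]~r -> []~r), w0
2. [][]~r, w0
3. ~[]~r, w0
4. r, w1
5. []~r, w1
Accessibility: w0Rw1

Satisfiable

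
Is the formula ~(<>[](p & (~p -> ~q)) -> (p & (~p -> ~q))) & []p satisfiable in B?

1. ~(<>[](p & (~p -> ~q)) -> (p & (~p -> ~q))) & []p, 0
2. ~(<>[](p & (~p -> ~q)) -> (p & (~p -> ~q))), 0
3. []p, 0
4. <>[](p & (~p -> ~q)), 0
5. ~(p & (~p -> ~q)), 0
6. p, 0
7. ~(~p -> ~q), 0
8. ~p, 0
9. q, 0
Accessibility: 0R0
Branch closes: p and ~p both at 0.
(One branch shown.) All branches close.

Unsatisfiable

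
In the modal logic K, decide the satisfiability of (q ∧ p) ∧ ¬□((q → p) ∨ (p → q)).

No, unsatisfiable

1. (q ∧ p) ∧ ¬□((q → p) ∨ (p → q)), w0
2. q ∧ p, w0   [∧-rule on 1]
3. ¬□((q → p) ∨ (p → q)), w0   [∧-rule on 1]
4. q, w0   [∧-rule on 2]
5. p, w0   [∧-rule on 2]
6. ¬((q → p) ∨ (p → q)), w1   [¬□-rule on 3: fresh world w1, w0Rw1]
7. ¬(q → p), w1   [¬∨-rule on 6]
8. ¬(p → q), w1   [¬∨-rule on 6]
9. q, w1   [¬→-rule on 7]
10. ¬p, w1   [¬→-rule on 7]
11. p, w1   [¬→-rule on 8]
12. ¬q, w1   [¬→-rule on 8]
Accessibility: w0Rw1
Branch closes: p and ¬p both at w1.
Every branch closes; the branch above is one of them.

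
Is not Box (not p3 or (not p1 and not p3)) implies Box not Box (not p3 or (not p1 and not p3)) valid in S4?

Not valid

Tableau for the negation not (not Box (not p3 or (not p1 and not p3)) implies Box not Box (not p3 or (not p1 and not p3))):
1. not (not Box (not p3 or (not p1 and not p3)) implies Box not Box (not p3 or (not p1 and not p3))), u
2. not Box (not p3 or (not p1 and not p3)), u
3. not Box not Box (not p3 or (not p1 and not p3)), u
4. not (not p3 or (not p1 and not p3)), v
5. p3, v
6. not (not p1 and not p3), v
7. Box (not p3 or (not p1 and not p3)), w
8. not p3 or (not p1 and not p3), w
9. not p1 and not p3, w
10. not p1, w
11. not p3, w
Accessibility: uRu, uRv, uRw, vRv, wRw
The negation has an open branch (countermodel exists).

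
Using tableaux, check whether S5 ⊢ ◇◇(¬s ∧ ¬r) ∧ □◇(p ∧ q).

Tableau for the negation ¬(◇◇(¬s ∧ ¬r) ∧ □◇(p ∧ q)):
1. ¬(◇◇(¬s ∧ ¬r) ∧ □◇(p ∧ q)), u
2. ¬□◇(p ∧ q), u
3. ¬◇(p ∧ q), v
4. ¬(p ∧ q), u
5. ¬(p ∧ q), v
6. ¬q, u
7. ¬q, v
Accessibility: uRu, uRv, vRu, vRv
The negation has an open branch (countermodel exists).

No, not valid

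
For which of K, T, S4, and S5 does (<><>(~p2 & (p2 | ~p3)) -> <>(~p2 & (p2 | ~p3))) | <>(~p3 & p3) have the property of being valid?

S4-tableau for the negation ~((<><>(~p2 & (p2 | ~p3)) -> <>(~p2 & (p2 | ~p3))) | <>(~p3 & p3)):
1. ~((<><>(~p2 & (p2 | ~p3)) -> <>(~p2 & (p2 | ~p3))) | <>(~p3 & p3)), 0
2. ~(<><>(~p2 & (p2 | ~p3)) -> <>(~p2 & (p2 | ~p3))), 0
3. ~<>(~p3 & p3), 0
4. <><>(~p2 & (p2 | ~p3)), 0
5. ~<>(~p2 & (p2 | ~p3)), 0
6. ~(~p3 & p3), 0
7. ~(~p2 & (p2 | ~p3)), 0
8. p3, 0
9. ~(p2 | ~p3), 0
10. ~p2, 0
11. <>(~p2 & (p2 | ~p3)), 1
12. ~(~p3 & p3), 1
13. ~(~p2 & (p2 | ~p3)), 1
14. p3, 1
15. ~(p2 | ~p3), 1
16. ~p2, 1
17. ~p2 & (p2 | ~p3), 2
18. ~p2, 2
19. p2 | ~p3, 2
20. ~(~p3 & p3), 2
21. ~(~p2 & (p2 | ~p3)), 2
22. ~p3, 2
23. ~(p2 | ~p3), 2
24. p3, 2
Accessibility: 0R0, 0R1, 0R2, 1R1, 1R2, 2R2
Branch closes: p3 and ~p3 both at 2.
Every branch closes (one shown): valid in S4, hence also in S5 (every theorem of S4 is a theorem of S5).
T-tableau for the negation ~((<><>(~p2 & (p2 | ~p3)) -> <>(~p2 & (p2 | ~p3))) | <>(~p3 & p3)):
1. ~((<><>(~p2 & (p2 | ~p3)) -> <>(~p2 & (p2 | ~p3))) | <>(~p3 & p3)), 0
2. ~(<><>(~p2 & (p2 | ~p3)) -> <>(~p2 & (p2 | ~p3))), 0
3. ~<>(~p3 & p3), 0
4. <><>(~p2 & (p2 | ~p3)), 0
5. ~<>(~p2 & (p2 | ~p3)), 0
6. ~(~p3 & p3), 0
7. ~(~p2 & (p2 | ~p3)), 0
8. ~p3, 0
9. p2, 0
10. <>(~p2 & (p2 | ~p3)), 1
11. ~(~p3 & p3), 1
12. ~(~p2 & (p2 | ~p3)), 1
13. ~p3, 1
14. p2, 1
15. ~p2 & (p2 | ~p3), 2
16. ~p2, 2
17. p2 | ~p3, 2
18. ~p3, 2
Accessibility: 0R0, 0R1, 1R1, 1R2, 2R2
Complete open branch: countermodel on a T-frame, so not valid in T, nor in K (the same frame is also a K-frame).

S4, S5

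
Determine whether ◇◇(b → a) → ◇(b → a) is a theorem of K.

Tableau for the negation ¬(◇◇(b → a) → ◇(b → a)):
1. ¬(◇◇(b → a) → ◇(b → a)), w0
2. ◇◇(b → a), w0
3. ¬◇(b → a), w0
4. ◇(b → a), w1
5. ¬(b → a), w1
6. b, w1
7. ¬a, w1
8. b → a, w2
9. a, w2
Accessibility: w0Rw1, w1Rw2
The negation has an open branch (countermodel exists).

Invalid (countermodel exists)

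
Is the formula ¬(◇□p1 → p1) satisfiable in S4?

Yes, satisfiable

1. ¬(◇□p1 → p1), w0
2. ◇□p1, w0
3. ¬p1, w0
4. □p1, w1
5. p1, w1
Accessibility: w0Rw0, w0Rw1, w1Rw1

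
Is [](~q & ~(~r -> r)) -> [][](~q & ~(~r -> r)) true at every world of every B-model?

Invalid (countermodel exists)

Tableau for the negation ~([](~q & ~(~r -> r)) -> [][](~q & ~(~r -> r))):
1. ~([](~q & ~(~r -> r)) -> [][](~q & ~(~r -> r))), u
2. [](~q & ~(~r -> r)), u
3. ~[][](~q & ~(~r -> r)), u
4. ~q & ~(~r -> r), u
5. ~q, u
6. ~(~r -> r), u
7. ~r, u
8. ~[](~q & ~(~r -> r)), v
9. ~q & ~(~r -> r), v
10. ~q, v
11. ~(~r -> r), v
12. ~r, v
13. ~(~q & ~(~r -> r)), w
14. ~r -> r, w
15. r, w
Accessibility: uRu, uRv, vRu, vRv, vRw, wRv, wRw
The negation has an open branch (countermodel exists).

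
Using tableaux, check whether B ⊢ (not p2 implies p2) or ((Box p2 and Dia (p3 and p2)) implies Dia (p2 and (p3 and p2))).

Tableau for the negation not ((not p2 implies p2) or ((Box p2 and Dia (p3 and p2)) implies Dia (p2 and (p3 and p2)))):
1. not ((not p2 implies p2) or ((Box p2 and Dia (p3 and p2)) implies Dia (p2 and (p3 and p2)))), w0
2. not (not p2 implies p2), w0
3. not ((Box p2 and Dia (p3 and p2)) implies Dia (p2 and (p3 and p2))), w0
4. not p2, w0
5. Box p2 and Dia (p3 and p2), w0
6. not Dia (p2 and (p3 and p2)), w0
7. Box p2, w0
8. Dia (p3 and p2), w0
9. not (p2 and (p3 and p2)), w0
10. p2, w0
Accessibility: w0Rw0
Branch closes: p2 and not p2 both at w0.
Every branch of the negation's tableau closes; the branch above is one of them.

Valid in B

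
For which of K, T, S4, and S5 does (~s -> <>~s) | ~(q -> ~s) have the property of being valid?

T, S4, S5

T-tableau for the negation ~((~s -> <>~s) | ~(q -> ~s)):
1. ~((~s -> <>~s) | ~(q -> ~s)), 0
2. ~(~s -> <>~s), 0
3. q -> ~s, 0
4. ~s, 0
5. ~<>~s, 0
6. s, 0
Accessibility: 0R0
Branch closes: s and ~s both at 0.
Every branch closes (one shown): valid in T, hence also in S4, S5 (every theorem of T is a theorem of S4 and S5).
K-tableau for the negation ~((~s -> <>~s) | ~(q -> ~s)):
1. ~((~s -> <>~s) | ~(q -> ~s)), 0
2. ~(~s -> <>~s), 0
3. q -> ~s, 0
4. ~s, 0
5. ~<>~s, 0
Complete open branch: countermodel on a K-frame, so not valid in K.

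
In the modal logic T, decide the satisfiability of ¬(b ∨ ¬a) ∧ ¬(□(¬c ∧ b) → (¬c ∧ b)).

1. ¬(b ∨ ¬a) ∧ ¬(□(¬c ∧ b) → (¬c ∧ b)), w0
2. ¬(b ∨ ¬a), w0
3. ¬(□(¬c ∧ b) → (¬c ∧ b)), w0
4. ¬b, w0
5. a, w0
6. □(¬c ∧ b), w0
7. ¬(¬c ∧ b), w0
8. ¬c ∧ b, w0
9. ¬c, w0
10. b, w0
Accessibility: w0Rw0
Branch closes: b and ¬b both at w0.
All branches of the tableau close; one closing branch shown above.

Unsatisfiable (every branch closes)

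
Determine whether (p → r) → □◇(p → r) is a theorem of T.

Tableau for the negation ¬((p → r) → □◇(p → r)):
1. ¬((p → r) → □◇(p → r)), w0
2. p → r, w0   [¬→-rule on 1]
3. ¬□◇(p → r), w0   [¬→-rule on 1]
4. r, w0   [→-rule on 2 (branches; this branch)]
5. ¬◇(p → r), w1   [¬□-rule on 3: fresh world w1, w0Rw1]
6. ¬(p → r), w1   [¬◇-rule on 5 via w1Rw1]
7. p, w1   [¬→-rule on 6]
8. ¬r, w1   [¬→-rule on 6]
Accessibility: w0Rw0, w0Rw1, w1Rw1
The negation has an open branch (countermodel exists).

Invalid (countermodel exists)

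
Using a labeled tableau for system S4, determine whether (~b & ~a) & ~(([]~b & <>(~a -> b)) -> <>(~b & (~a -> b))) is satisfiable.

1. (~b & ~a) & ~(([]~b & <>(~a -> b)) -> <>(~b & (~a -> b))), 0
2. ~b & ~a, 0
3. ~(([]~b & <>(~a -> b)) -> <>(~b & (~a -> b))), 0
4. ~b, 0
5. ~a, 0
6. []~b & <>(~a -> b), 0
7. ~<>(~b & (~a -> b)), 0
8. []~b, 0
9. <>(~a -> b), 0
10. ~(~b & (~a -> b)), 0
11. ~(~a -> b), 0
12. ~a -> b, 1
13. ~(~b & (~a -> b)), 1
14. ~b, 1
15. a, 1
16. ~(~a -> b), 1
17. ~a, 1
Accessibility: 0R0, 0R1, 1R1
Branch closes: a and ~a both at 1.
(One branch shown.) All branches close.

No, unsatisfiable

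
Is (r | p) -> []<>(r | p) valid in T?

No, not valid

Tableau for the negation ~((r | p) -> []<>(r | p)):
1. ~((r | p) -> []<>(r | p)), u
2. r | p, u
3. ~[]<>(r | p), u
4. p, u
5. ~<>(r | p), v
6. ~(r | p), v
7. ~r, v
8. ~p, v
Accessibility: uRu, uRv, vRv
The negation has an open branch (countermodel exists).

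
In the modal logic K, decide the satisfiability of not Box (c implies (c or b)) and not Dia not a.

1. not Box (c implies (c or b)) and not Dia not a, 0
2. not Box (c implies (c or b)), 0
3. not Dia not a, 0
4. not (c implies (c or b)), 1
5. c, 1
6. not (c or b), 1
7. not c, 1
8. not b, 1
Accessibility: 0R1
Branch closes: c and not c both at 1.
(One branch shown.) All branches close.

No, unsatisfiable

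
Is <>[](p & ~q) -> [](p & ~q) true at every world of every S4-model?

Not valid

Tableau for the negation ~(<>[](p & ~q) -> [](p & ~q)):
1. ~(<>[](p & ~q) -> [](p & ~q)), 0
2. <>[](p & ~q), 0
3. ~[](p & ~q), 0
4. [](p & ~q), 1
5. p & ~q, 1
6. p, 1
7. ~q, 1
8. ~(p & ~q), 2
9. q, 2
Accessibility: 0R0, 0R1, 0R2, 1R1, 2R2
The negation has an open branch (countermodel exists).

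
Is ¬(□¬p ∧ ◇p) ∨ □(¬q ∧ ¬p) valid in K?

Valid

Tableau for the negation ¬(¬(□¬p ∧ ◇p) ∨ □(¬q ∧ ¬p)):
1. ¬(¬(□¬p ∧ ◇p) ∨ □(¬q ∧ ¬p)), 0
2. □¬p ∧ ◇p, 0   [¬∨-rule on 1]
3. ¬□(¬q ∧ ¬p), 0   [¬∨-rule on 1]
4. □¬p, 0   [∧-rule on 2]
5. ◇p, 0   [∧-rule on 2]
6. ¬(¬q ∧ ¬p), 1   [¬□-rule on 3: fresh world 1, 0R1]
7. ¬p, 1   [□-rule on 4 via 0R1]
8. q, 1   [¬∧-rule on 6 (branches; this branch)]
9. p, 2   [◇-rule on 5: fresh world 2, 0R2]
10. ¬p, 2   [□-rule on 4 via 0R2]
Accessibility: 0R1, 0R2
Branch closes: p and ¬p both at 2.
Every branch of the negation's tableau closes; the branch above is one of them.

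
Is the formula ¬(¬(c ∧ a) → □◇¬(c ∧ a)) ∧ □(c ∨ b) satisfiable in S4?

Satisfiable (open branch found)

1. ¬(¬(c ∧ a) → □◇¬(c ∧ a)) ∧ □(c ∨ b), w0
2. ¬(¬(c ∧ a) → □◇¬(c ∧ a)), w0
3. □(c ∨ b), w0
4. ¬(c ∧ a), w0
5. ¬□◇¬(c ∧ a), w0
6. c ∨ b, w0
7. ¬a, w0
8. b, w0
9. ¬◇¬(c ∧ a), w1
10. c ∨ b, w1
11. c ∧ a, w1
12. c, w1
13. a, w1
14. b, w1
Accessibility: w0Rw0, w0Rw1, w1Rw1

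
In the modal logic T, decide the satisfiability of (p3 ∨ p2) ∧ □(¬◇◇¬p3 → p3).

Satisfiable (open branch found)

1. (p3 ∨ p2) ∧ □(¬◇◇¬p3 → p3), 0
2. p3 ∨ p2, 0   [∧-rule on 1]
3. □(¬◇◇¬p3 → p3), 0   [∧-rule on 1]
4. ¬◇◇¬p3 → p3, 0   [□-rule on 3 via 0R0]
5. p2, 0   [∨-rule on 2 (branches; this branch)]
6. p3, 0   [→-rule on 4 (branches; this branch)]
Accessibility: 0R0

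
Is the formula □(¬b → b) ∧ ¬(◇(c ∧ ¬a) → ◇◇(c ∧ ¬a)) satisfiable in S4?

No, unsatisfiable

1. □(¬b → b) ∧ ¬(◇(c ∧ ¬a) → ◇◇(c ∧ ¬a)), u
2. □(¬b → b), u   [∧-rule on 1]
3. ¬(◇(c ∧ ¬a) → ◇◇(c ∧ ¬a)), u   [∧-rule on 1]
4. ◇(c ∧ ¬a), u   [¬→-rule on 3]
5. ¬◇◇(c ∧ ¬a), u   [¬→-rule on 3]
6. ¬b → b, u   [□-rule on 2 via uRu]
7. ¬◇(c ∧ ¬a), u   [¬◇-rule on 5 via uRu]
8. ¬(c ∧ ¬a), u   [¬◇-rule on 7 via uRu]
9. b, u   [→-rule on 6 (branches; this branch)]
10. a, u   [¬∧-rule on 8 (branches; this branch)]
11. c ∧ ¬a, v   [◇-rule on 4: fresh world v, uRv]
12. c, v   [∧-rule on 11]
13. ¬a, v   [∧-rule on 11]
14. ¬b → b, v   [□-rule on 2 via uRv]
15. ¬◇(c ∧ ¬a), v   [¬◇-rule on 5 via uRv]
16. ¬(c ∧ ¬a), v   [¬◇-rule on 7 via uRv]
17. b, v   [→-rule on 14 (branches; this branch)]
18. a, v   [¬∧-rule on 16 (branches; this branch)]
Accessibility: uRu, uRv, vRv
Branch closes: a and ¬a both at v.
(One branch shown.) All branches close.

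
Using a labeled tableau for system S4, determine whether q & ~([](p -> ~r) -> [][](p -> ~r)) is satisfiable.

Unsatisfiable

1. q & ~([](p -> ~r) -> [][](p -> ~r)), w0
2. q, w0   [&-rule on 1]
3. ~([](p -> ~r) -> [][](p -> ~r)), w0   [&-rule on 1]
4. [](p -> ~r), w0   [~->-rule on 3]
5. ~[][](p -> ~r), w0   [~->-rule on 3]
6. p -> ~r, w0   [[]-rule on 4 via w0Rw0]
7. ~r, w0   [->-rule on 6 (branches; this branch)]
8. ~[](p -> ~r), w1   [~[]-rule on 5: fresh world w1, w0Rw1]
9. p -> ~r, w1   [[]-rule on 4 via w0Rw1]
10. ~r, w1   [->-rule on 9 (branches; this branch)]
11. ~(p -> ~r), w2   [~[]-rule on 8: fresh world w2, w1Rw2]
12. p, w2   [~->-rule on 11]
13. r, w2   [~->-rule on 11]
14. p -> ~r, w2   [[]-rule on 4 via w0Rw2]
15. ~r, w2   [->-rule on 14 (branches; this branch)]
Accessibility: w0Rw0, w0Rw1, w0Rw2, w1Rw1, w1Rw2, w2Rw2
Branch closes: r and ~r both at w2.
All branches of the tableau close; one closing branch shown above.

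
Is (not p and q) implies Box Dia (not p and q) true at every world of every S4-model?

Tableau for the negation not ((not p and q) implies Box Dia (not p and q)):
1. not ((not p and q) implies Box Dia (not p and q)), w0
2. not p and q, w0   [neg-implies-rule on 1]
3. not Box Dia (not p and q), w0   [neg-implies-rule on 1]
4. not p, w0   [and-rule on 2]
5. q, w0   [and-rule on 2]
6. not Dia (not p and q), w1   [neg-Box-rule on 3: fresh world w1, w0Rw1]
7. not (not p and q), w1   [neg-Dia-rule on 6 via w1Rw1]
8. not q, w1   [neg-and-rule on 7 (branches; this branch)]
Accessibility: w0Rw0, w0Rw1, w1Rw1
The negation has an open branch (countermodel exists).

No, not valid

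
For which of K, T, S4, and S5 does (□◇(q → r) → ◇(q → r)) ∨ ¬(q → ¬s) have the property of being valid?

K-tableau for the negation ¬((□◇(q → r) → ◇(q → r)) ∨ ¬(q → ¬s)):
1. ¬((□◇(q → r) → ◇(q → r)) ∨ ¬(q → ¬s)), w0
2. ¬(□◇(q → r) → ◇(q → r)), w0
3. q → ¬s, w0
4. □◇(q → r), w0
5. ¬◇(q → r), w0
6. ¬s, w0
Complete open branch: countermodel on a K-frame, so not valid in K.
T-tableau for the negation ¬((□◇(q → r) → ◇(q → r)) ∨ ¬(q → ¬s)):
1. ¬((□◇(q → r) → ◇(q → r)) ∨ ¬(q → ¬s)), w0
2. ¬(□◇(q → r) → ◇(q → r)), w0
3. q → ¬s, w0
4. □◇(q → r), w0
5. ¬◇(q → r), w0
6. ◇(q → r), w0
7. ¬(q → r), w0
8. q, w0
9. ¬r, w0
10. ¬s, w0
11. q → r, w1
12. ◇(q → r), w1
13. ¬(q → r), w1
14. q, w1
15. ¬r, w1
16. r, w1
Accessibility: w0Rw0, w0Rw1, w1Rw1
Branch closes: r and ¬r both at w1.
Every branch closes (one shown): valid in T, hence also in S4, S5 (every theorem of T is a theorem of S4 and S5).

T, S4, S5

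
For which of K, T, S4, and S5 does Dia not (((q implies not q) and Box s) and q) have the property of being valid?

K-tableau for the negation not Dia not (((q implies not q) and Box s) and q):
1. not Dia not (((q implies not q) and Box s) and q), u
Complete open branch: countermodel on a K-frame, so not valid in K.
T-tableau for the negation not Dia not (((q implies not q) and Box s) and q):
1. not Dia not (((q implies not q) and Box s) and q), u
2. ((q implies not q) and Box s) and q, u
3. (q implies not q) and Box s, u
4. q, u
5. q implies not q, u
6. Box s, u
7. s, u
8. not q, u
Accessibility: uRu
Branch closes: q and not q both at u.
Every branch closes (one shown): valid in T, hence also in S4, S5 (every theorem of T is a theorem of S4 and S5).

T, S4, S5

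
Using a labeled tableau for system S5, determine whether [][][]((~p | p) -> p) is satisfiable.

1. [][][]((~p | p) -> p), u
2. [][]((~p | p) -> p), u   [[]-rule on 1 via uRu]
3. []((~p | p) -> p), u   [[]-rule on 2 via uRu]
4. (~p | p) -> p, u   [[]-rule on 3 via uRu]
5. p, u   [->-rule on 4 (branches; this branch)]
Accessibility: uRu

Satisfiable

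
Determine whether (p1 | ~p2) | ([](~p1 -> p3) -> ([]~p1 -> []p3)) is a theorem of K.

Valid

Tableau for the negation ~((p1 | ~p2) | ([](~p1 -> p3) -> ([]~p1 -> []p3))):
1. ~((p1 | ~p2) | ([](~p1 -> p3) -> ([]~p1 -> []p3))), w0
2. ~(p1 | ~p2), w0
3. ~([](~p1 -> p3) -> ([]~p1 -> []p3)), w0
4. ~p1, w0
5. p2, w0
6. [](~p1 -> p3), w0
7. ~([]~p1 -> []p3), w0
8. []~p1, w0
9. ~[]p3, w0
10. ~p3, w1
11. ~p1 -> p3, w1
12. ~p1, w1
13. p3, w1
Accessibility: w0Rw1
Branch closes: p3 and ~p3 both at w1.
All branches of the negation close; one closing branch shown above.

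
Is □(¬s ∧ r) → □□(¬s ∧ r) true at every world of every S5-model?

Valid

Tableau for the negation ¬(□(¬s ∧ r) → □□(¬s ∧ r)):
1. ¬(□(¬s ∧ r) → □□(¬s ∧ r)), u
2. □(¬s ∧ r), u
3. ¬□□(¬s ∧ r), u
4. ¬s ∧ r, u
5. ¬s, u
6. r, u
7. ¬□(¬s ∧ r), v
8. ¬s ∧ r, v
9. ¬s, v
10. r, v
11. ¬(¬s ∧ r), w
12. ¬s ∧ r, w
13. ¬s, w
14. r, w
15. ¬r, w
Accessibility: uRu, uRv, uRw, vRu, vRv, vRw, wRu, wRv, wRw
Branch closes: r and ¬r both at w.
All branches of the negation close; one closing branch shown above.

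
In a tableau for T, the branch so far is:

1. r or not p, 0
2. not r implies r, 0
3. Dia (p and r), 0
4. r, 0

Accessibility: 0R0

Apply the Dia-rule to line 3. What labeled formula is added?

a fresh world 1 with 0R1, and p and r at 1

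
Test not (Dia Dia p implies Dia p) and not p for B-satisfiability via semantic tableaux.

1. not (Dia Dia p implies Dia p) and not p, 0
2. not (Dia Dia p implies Dia p), 0
3. not p, 0
4. Dia Dia p, 0
5. not Dia p, 0
6. Dia p, 1
7. not p, 1
8. p, 2
Accessibility: 0R0, 0R1, 1R0, 1R1, 1R2, 2R1, 2R2

Yes, satisfiable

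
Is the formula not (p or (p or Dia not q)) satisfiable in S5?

1. not (p or (p or Dia not q)), 0
2. not p, 0
3. not (p or Dia not q), 0
4. not Dia not q, 0
5. q, 0
Accessibility: 0R0

Yes, satisfiable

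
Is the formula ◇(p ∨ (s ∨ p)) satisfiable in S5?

1. ◇(p ∨ (s ∨ p)), w0
2. p ∨ (s ∨ p), w1
3. s ∨ p, w1
4. p, w1
Accessibility: w0Rw0, w0Rw1, w1Rw0, w1Rw1

Satisfiable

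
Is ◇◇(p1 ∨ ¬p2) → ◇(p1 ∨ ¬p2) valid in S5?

Tableau for the negation ¬(◇◇(p1 ∨ ¬p2) → ◇(p1 ∨ ¬p2)):
1. ¬(◇◇(p1 ∨ ¬p2) → ◇(p1 ∨ ¬p2)), u
2. ◇◇(p1 ∨ ¬p2), u
3. ¬◇(p1 ∨ ¬p2), u
4. ¬(p1 ∨ ¬p2), u
5. ¬p1, u
6. p2, u
7. ◇(p1 ∨ ¬p2), v
8. ¬(p1 ∨ ¬p2), v
9. ¬p1, v
10. p2, v
11. p1 ∨ ¬p2, w
12. ¬(p1 ∨ ¬p2), w
13. ¬p1, w
14. p2, w
15. ¬p2, w
Accessibility: uRu, uRv, uRw, vRu, vRv, vRw, wRu, wRv, wRw
Branch closes: p2 and ¬p2 both at w.
Every branch of the negation's tableau closes; the branch above is one of them.

Valid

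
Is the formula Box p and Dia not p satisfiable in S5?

1. Box p and Dia not p, 0
2. Box p, 0
3. Dia not p, 0
4. p, 0
5. not p, 1
6. p, 1
Accessibility: 0R0, 0R1, 1R0, 1R1
Branch closes: p and not p both at 1.
Every branch closes; the branch above is one of them.

Unsatisfiable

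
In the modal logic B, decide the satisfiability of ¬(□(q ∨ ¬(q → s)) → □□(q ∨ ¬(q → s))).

Satisfiable

1. ¬(□(q ∨ ¬(q → s)) → □□(q ∨ ¬(q → s))), 0
2. □(q ∨ ¬(q → s)), 0
3. ¬□□(q ∨ ¬(q → s)), 0
4. q ∨ ¬(q → s), 0
5. ¬(q → s), 0
6. q, 0
7. ¬s, 0
8. ¬□(q ∨ ¬(q → s)), 1
9. q ∨ ¬(q → s), 1
10. ¬(q → s), 1
11. q, 1
12. ¬s, 1
13. ¬(q ∨ ¬(q → s)), 2
14. ¬q, 2
15. q → s, 2
16. s, 2
Accessibility: 0R0, 0R1, 1R0, 1R1, 1R2, 2R1, 2R2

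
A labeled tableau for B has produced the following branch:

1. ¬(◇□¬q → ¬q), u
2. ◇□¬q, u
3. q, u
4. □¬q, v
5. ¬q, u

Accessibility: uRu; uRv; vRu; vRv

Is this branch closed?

Yes, closed

Both q and ¬q appear at u.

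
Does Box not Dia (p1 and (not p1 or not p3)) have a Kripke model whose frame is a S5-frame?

1. Box not Dia (p1 and (not p1 or not p3)), w0
2. not Dia (p1 and (not p1 or not p3)), w0
3. not (p1 and (not p1 or not p3)), w0
4. not (not p1 or not p3), w0
5. p1, w0
6. p3, w0
Accessibility: w0Rw0

Satisfiable (open branch found)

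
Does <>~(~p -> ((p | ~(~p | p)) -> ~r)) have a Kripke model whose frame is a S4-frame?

Unsatisfiable (every branch closes)

1. <>~(~p -> ((p | ~(~p | p)) -> ~r)), w0
2. ~(~p -> ((p | ~(~p | p)) -> ~r)), w1
3. ~p, w1
4. ~((p | ~(~p | p)) -> ~r), w1
5. p | ~(~p | p), w1
6. r, w1
7. ~(~p | p), w1
8. p, w1
Accessibility: w0Rw0, w0Rw1, w1Rw1
Branch closes: p and ~p both at w1.
Every branch closes; the branch above is one of them.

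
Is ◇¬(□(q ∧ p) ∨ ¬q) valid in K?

Tableau for the negation ¬◇¬(□(q ∧ p) ∨ ¬q):
1. ¬◇¬(□(q ∧ p) ∨ ¬q), w0
The negation has an open branch (countermodel exists).

Invalid (countermodel exists)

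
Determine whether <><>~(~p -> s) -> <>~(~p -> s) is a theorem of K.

Not valid

Tableau for the negation ~(<><>~(~p -> s) -> <>~(~p -> s)):
1. ~(<><>~(~p -> s) -> <>~(~p -> s)), w0
2. <><>~(~p -> s), w0
3. ~<>~(~p -> s), w0
4. <>~(~p -> s), w1
5. ~p -> s, w1
6. s, w1
7. ~(~p -> s), w2
8. ~p, w2
9. ~s, w2
Accessibility: w0Rw1, w1Rw2
The negation has an open branch (countermodel exists).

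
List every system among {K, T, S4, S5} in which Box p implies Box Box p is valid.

S4, S5

S4-tableau for the negation not (Box p implies Box Box p):
1. not (Box p implies Box Box p), w0
2. Box p, w0
3. not Box Box p, w0
4. p, w0
5. not Box p, w1
6. p, w1
7. not p, w2
8. p, w2
Accessibility: w0Rw0, w0Rw1, w0Rw2, w1Rw1, w1Rw2, w2Rw2
Branch closes: p and not p both at w2.
Every branch closes (one shown): valid in S4, hence also in S5 (every theorem of S4 is a theorem of S5).
T-tableau for the negation not (Box p implies Box Box p):
1. not (Box p implies Box Box p), w0
2. Box p, w0
3. not Box Box p, w0
4. p, w0
5. not Box p, w1
6. p, w1
7. not p, w2
Accessibility: w0Rw0, w0Rw1, w1Rw1, w1Rw2, w2Rw2
Complete open branch: countermodel on a T-frame, so not valid in T, nor in K (the same frame is also a K-frame).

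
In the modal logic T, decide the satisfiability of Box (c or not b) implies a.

1. Box (c or not b) implies a, w0
2. a, w0
Accessibility: w0Rw0

Yes, satisfiable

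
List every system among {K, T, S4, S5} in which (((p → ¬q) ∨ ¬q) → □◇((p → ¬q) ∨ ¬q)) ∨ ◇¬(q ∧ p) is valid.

T, S4, S5

T-tableau for the negation ¬((((p → ¬q) ∨ ¬q) → □◇((p → ¬q) ∨ ¬q)) ∨ ◇¬(q ∧ p)):
1. ¬((((p → ¬q) ∨ ¬q) → □◇((p → ¬q) ∨ ¬q)) ∨ ◇¬(q ∧ p)), 0
2. ¬(((p → ¬q) ∨ ¬q) → □◇((p → ¬q) ∨ ¬q)), 0
3. ¬◇¬(q ∧ p), 0
4. (p → ¬q) ∨ ¬q, 0
5. ¬□◇((p → ¬q) ∨ ¬q), 0
6. q ∧ p, 0
7. q, 0
8. p, 0
9. p → ¬q, 0
10. ¬q, 0
Accessibility: 0R0
Branch closes: q and ¬q both at 0.
Every branch closes (one shown): valid in T, hence also in S4, S5 (every theorem of T is a theorem of S4 and S5).
K-tableau for the negation ¬((((p → ¬q) ∨ ¬q) → □◇((p → ¬q) ∨ ¬q)) ∨ ◇¬(q ∧ p)):
1. ¬((((p → ¬q) ∨ ¬q) → □◇((p → ¬q) ∨ ¬q)) ∨ ◇¬(q ∧ p)), 0
2. ¬(((p → ¬q) ∨ ¬q) → □◇((p → ¬q) ∨ ¬q)), 0
3. ¬◇¬(q ∧ p), 0
4. (p → ¬q) ∨ ¬q, 0
5. ¬□◇((p → ¬q) ∨ ¬q), 0
6. ¬q, 0
7. ¬◇((p → ¬q) ∨ ¬q), 1
8. q ∧ p, 1
9. q, 1
10. p, 1
Accessibility: 0R1
Complete open branch: countermodel on a K-frame, so not valid in K.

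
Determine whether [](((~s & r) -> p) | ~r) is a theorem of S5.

Tableau for the negation ~[](((~s & r) -> p) | ~r):
1. ~[](((~s & r) -> p) | ~r), 0
2. ~(((~s & r) -> p) | ~r), 1   [~[]-rule on 1: fresh world 1, 0R1]
3. ~((~s & r) -> p), 1   [~|-rule on 2]
4. r, 1   [~|-rule on 2]
5. ~s & r, 1   [~->-rule on 3]
6. ~p, 1   [~->-rule on 3]
7. ~s, 1   [&-rule on 5]
Accessibility: 0R0, 0R1, 1R0, 1R1
The negation has an open branch (countermodel exists).

Invalid (countermodel exists)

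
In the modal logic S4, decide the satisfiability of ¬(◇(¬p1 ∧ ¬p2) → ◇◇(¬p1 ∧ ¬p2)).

1. ¬(◇(¬p1 ∧ ¬p2) → ◇◇(¬p1 ∧ ¬p2)), w0
2. ◇(¬p1 ∧ ¬p2), w0   [¬→-rule on 1]
3. ¬◇◇(¬p1 ∧ ¬p2), w0   [¬→-rule on 1]
4. ¬◇(¬p1 ∧ ¬p2), w0   [¬◇-rule on 3 via w0Rw0]
5. ¬(¬p1 ∧ ¬p2), w0   [¬◇-rule on 4 via w0Rw0]
6. p2, w0   [¬∧-rule on 5 (branches; this branch)]
7. ¬p1 ∧ ¬p2, w1   [◇-rule on 2: fresh world w1, w0Rw1]
8. ¬p1, w1   [∧-rule on 7]
9. ¬p2, w1   [∧-rule on 7]
10. ¬◇(¬p1 ∧ ¬p2), w1   [¬◇-rule on 3 via w0Rw1]
11. ¬(¬p1 ∧ ¬p2), w1   [¬◇-rule on 4 via w0Rw1]
12. p2, w1   [¬∧-rule on 11 (branches; this branch)]
Accessibility: w0Rw0, w0Rw1, w1Rw1
Branch closes: p2 and ¬p2 both at w1.
All branches of the tableau close; one closing branch shown above.

No, unsatisfiable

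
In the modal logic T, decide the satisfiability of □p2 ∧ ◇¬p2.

1. □p2 ∧ ◇¬p2, u
2. □p2, u   [∧-rule on 1]
3. ◇¬p2, u   [∧-rule on 1]
4. p2, u   [□-rule on 2 via uRu]
5. ¬p2, v   [◇-rule on 3: fresh world v, uRv]
6. p2, v   [□-rule on 2 via uRv]
Accessibility: uRu, uRv, vRv
Branch closes: p2 and ¬p2 both at v.
Every branch closes; the branch above is one of them.

No, unsatisfiable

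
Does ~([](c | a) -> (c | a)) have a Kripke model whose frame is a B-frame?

Unsatisfiable

1. ~([](c | a) -> (c | a)), w0
2. [](c | a), w0
3. ~(c | a), w0
4. ~c, w0
5. ~a, w0
6. c | a, w0
7. a, w0
Accessibility: w0Rw0
Branch closes: a and ~a both at w0.
Every branch closes; the branch above is one of them.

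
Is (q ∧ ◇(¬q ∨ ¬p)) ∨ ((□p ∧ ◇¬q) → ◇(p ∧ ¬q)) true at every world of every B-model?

Tableau for the negation ¬((q ∧ ◇(¬q ∨ ¬p)) ∨ ((□p ∧ ◇¬q) → ◇(p ∧ ¬q))):
1. ¬((q ∧ ◇(¬q ∨ ¬p)) ∨ ((□p ∧ ◇¬q) → ◇(p ∧ ¬q))), w0
2. ¬(q ∧ ◇(¬q ∨ ¬p)), w0
3. ¬((□p ∧ ◇¬q) → ◇(p ∧ ¬q)), w0
4. □p ∧ ◇¬q, w0
5. ¬◇(p ∧ ¬q), w0
6. □p, w0
7. ◇¬q, w0
8. ¬(p ∧ ¬q), w0
9. p, w0
10. ¬◇(¬q ∨ ¬p), w0
11. ¬(¬q ∨ ¬p), w0
12. q, w0
13. ¬q, w1
14. ¬(p ∧ ¬q), w1
15. p, w1
16. ¬(¬q ∨ ¬p), w1
17. q, w1
Accessibility: w0Rw0, w0Rw1, w1Rw0, w1Rw1
Branch closes: q and ¬q both at w1.
Every branch of the negation's tableau closes; the branch above is one of them.

Valid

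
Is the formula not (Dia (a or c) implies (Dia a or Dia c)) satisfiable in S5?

Unsatisfiable (every branch closes)

1. not (Dia (a or c) implies (Dia a or Dia c)), 0
2. Dia (a or c), 0
3. not (Dia a or Dia c), 0
4. not Dia a, 0
5. not Dia c, 0
6. not a, 0
7. not c, 0
8. a or c, 1
9. not a, 1
10. not c, 1
11. c, 1
Accessibility: 0R0, 0R1, 1R0, 1R1
Branch closes: c and not c both at 1.
(One branch shown.) All branches close.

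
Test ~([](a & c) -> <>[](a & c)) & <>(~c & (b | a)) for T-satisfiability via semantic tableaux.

Unsatisfiable (every branch closes)

1. ~([](a & c) -> <>[](a & c)) & <>(~c & (b | a)), w0
2. ~([](a & c) -> <>[](a & c)), w0   [&-rule on 1]
3. <>(~c & (b | a)), w0   [&-rule on 1]
4. [](a & c), w0   [~->-rule on 2]
5. ~<>[](a & c), w0   [~->-rule on 2]
6. a & c, w0   [[]-rule on 4 via w0Rw0]
7. a, w0   [&-rule on 6]
8. c, w0   [&-rule on 6]
9. ~[](a & c), w0   [~<>-rule on 5 via w0Rw0]
10. ~c & (b | a), w1   [<>-rule on 3: fresh world w1, w0Rw1]
11. ~c, w1   [&-rule on 10]
12. b | a, w1   [&-rule on 10]
13. a & c, w1   [[]-rule on 4 via w0Rw1]
14. a, w1   [&-rule on 13]
15. c, w1   [&-rule on 13]
Accessibility: w0Rw0, w0Rw1, w1Rw1
Branch closes: c and ~c both at w1.
Every branch closes; the branch above is one of them.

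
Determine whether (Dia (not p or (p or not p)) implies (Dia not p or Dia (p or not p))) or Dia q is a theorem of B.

Tableau for the negation not ((Dia (not p or (p or not p)) implies (Dia not p or Dia (p or not p))) or Dia q):
1. not ((Dia (not p or (p or not p)) implies (Dia not p or Dia (p or not p))) or Dia q), 0
2. not (Dia (not p or (p or not p)) implies (Dia not p or Dia (p or not p))), 0   [neg-or-rule on 1]
3. not Dia q, 0   [neg-or-rule on 1]
4. Dia (not p or (p or not p)), 0   [neg-implies-rule on 2]
5. not (Dia not p or Dia (p or not p)), 0   [neg-implies-rule on 2]
6. not Dia not p, 0   [neg-or-rule on 5]
7. not Dia (p or not p), 0   [neg-or-rule on 5]
8. not q, 0   [neg-Dia-rule on 3 via 0R0]
9. p, 0   [neg-Dia-rule on 6 via 0R0]
10. not (p or not p), 0   [neg-Dia-rule on 7 via 0R0]
11. not p, 0   [neg-or-rule on 10]
Accessibility: 0R0
Branch closes: p and not p both at 0.
Every branch of the negation's tableau closes; the branch above is one of them.

Valid in B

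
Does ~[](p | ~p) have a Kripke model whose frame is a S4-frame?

No, unsatisfiable

1. ~[](p | ~p), 0
2. ~(p | ~p), 1   [~[]-rule on 1: fresh world 1, 0R1]
3. ~p, 1   [~|-rule on 2]
4. p, 1   [~|-rule on 2]
Accessibility: 0R0, 0R1, 1R1
Branch closes: p and ~p both at 1.
All branches of the tableau close; one closing branch shown above.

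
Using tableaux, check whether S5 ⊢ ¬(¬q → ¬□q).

Invalid (countermodel exists)

Tableau for the negation ¬q → ¬□q:
1. ¬q → ¬□q, w0
2. ¬□q, w0
3. ¬q, w1
Accessibility: w0Rw0, w0Rw1, w1Rw0, w1Rw1
The negation has an open branch (countermodel exists).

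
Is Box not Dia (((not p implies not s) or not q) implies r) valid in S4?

No, not valid

Tableau for the negation not Box not Dia (((not p implies not s) or not q) implies r):
1. not Box not Dia (((not p implies not s) or not q) implies r), 0
2. Dia (((not p implies not s) or not q) implies r), 1   [neg-Box-rule on 1: fresh world 1, 0R1]
3. ((not p implies not s) or not q) implies r, 2   [Dia-rule on 2: fresh world 2, 1R2]
4. r, 2   [implies-rule on 3 (branches; this branch)]
Accessibility: 0R0, 0R1, 0R2, 1R1, 1R2, 2R2
The negation has an open branch (countermodel exists).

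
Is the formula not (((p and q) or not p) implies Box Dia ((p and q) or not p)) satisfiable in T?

Satisfiable

1. not (((p and q) or not p) implies Box Dia ((p and q) or not p)), w0
2. (p and q) or not p, w0   [neg-implies-rule on 1]
3. not Box Dia ((p and q) or not p), w0   [neg-implies-rule on 1]
4. not p, w0   [or-rule on 2 (branches; this branch)]
5. not Dia ((p and q) or not p), w1   [neg-Box-rule on 3: fresh world w1, w0Rw1]
6. not ((p and q) or not p), w1   [neg-Dia-rule on 5 via w1Rw1]
7. not (p and q), w1   [neg-or-rule on 6]
8. p, w1   [neg-or-rule on 6]
9. not q, w1   [neg-and-rule on 7 (branches; this branch)]
Accessibility: w0Rw0, w0Rw1, w1Rw1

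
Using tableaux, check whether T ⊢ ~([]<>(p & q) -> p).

Tableau for the negation []<>(p & q) -> p:
1. []<>(p & q) -> p, w0
2. p, w0   [->-rule on 1 (branches; this branch)]
Accessibility: w0Rw0
The negation has an open branch (countermodel exists).

Not valid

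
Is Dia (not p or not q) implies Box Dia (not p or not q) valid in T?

Tableau for the negation not (Dia (not p or not q) implies Box Dia (not p or not q)):
1. not (Dia (not p or not q) implies Box Dia (not p or not q)), w0
2. Dia (not p or not q), w0   [neg-implies-rule on 1]
3. not Box Dia (not p or not q), w0   [neg-implies-rule on 1]
4. not p or not q, w1   [Dia-rule on 2: fresh world w1, w0Rw1]
5. not q, w1   [or-rule on 4 (branches; this branch)]
6. not Dia (not p or not q), w2   [neg-Box-rule on 3: fresh world w2, w0Rw2]
7. not (not p or not q), w2   [neg-Dia-rule on 6 via w2Rw2]
8. p, w2   [neg-or-rule on 7]
9. q, w2   [neg-or-rule on 7]
Accessibility: w0Rw0, w0Rw1, w0Rw2, w1Rw1, w2Rw2
The negation has an open branch (countermodel exists).

Invalid (countermodel exists)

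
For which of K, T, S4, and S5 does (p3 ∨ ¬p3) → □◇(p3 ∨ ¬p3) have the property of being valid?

T-tableau for the negation ¬((p3 ∨ ¬p3) → □◇(p3 ∨ ¬p3)):
1. ¬((p3 ∨ ¬p3) → □◇(p3 ∨ ¬p3)), w0
2. p3 ∨ ¬p3, w0   [¬→-rule on 1]
3. ¬□◇(p3 ∨ ¬p3), w0   [¬→-rule on 1]
4. ¬p3, w0   [∨-rule on 2 (branches; this branch)]
5. ¬◇(p3 ∨ ¬p3), w1   [¬□-rule on 3: fresh world w1, w0Rw1]
6. ¬(p3 ∨ ¬p3), w1   [¬◇-rule on 5 via w1Rw1]
7. ¬p3, w1   [¬∨-rule on 6]
8. p3, w1   [¬∨-rule on 6]
Accessibility: w0Rw0, w0Rw1, w1Rw1
Branch closes: p3 and ¬p3 both at w1.
Every branch closes (one shown): valid in T, hence also in S4, S5 (every theorem of T is a theorem of S4 and S5).
K-tableau for the negation ¬((p3 ∨ ¬p3) → □◇(p3 ∨ ¬p3)):
1. ¬((p3 ∨ ¬p3) → □◇(p3 ∨ ¬p3)), w0
2. p3 ∨ ¬p3, w0   [¬→-rule on 1]
3. ¬□◇(p3 ∨ ¬p3), w0   [¬→-rule on 1]
4. ¬p3, w0   [∨-rule on 2 (branches; this branch)]
5. ¬◇(p3 ∨ ¬p3), w1   [¬□-rule on 3: fresh world w1, w0Rw1]
Accessibility: w0Rw1
Complete open branch: countermodel on a K-frame, so not valid in K.

T, S4, S5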